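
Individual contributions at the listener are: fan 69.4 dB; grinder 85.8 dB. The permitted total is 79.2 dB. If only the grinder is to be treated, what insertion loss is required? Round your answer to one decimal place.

7.1 dB

Everything except the grinder sums to 10^(69.4/10) = 8.710e+06 in linear terms, 69.40 dB.
To meet 79.2 dB overall, the treated grinder may contribute at most 10^(79.2/10) − 8.710e+06 = 7.447e+07, i.e. 78.72 dB.
Required insertion loss = 85.8 − 78.72 = 7.08 dB.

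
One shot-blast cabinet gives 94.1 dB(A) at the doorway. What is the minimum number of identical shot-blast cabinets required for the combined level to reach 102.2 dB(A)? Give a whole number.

The shortfall is 102.2 − 94.1 = 8.1 dB, and N units add 10·log₁₀ N, so need 10·log₁₀ N ≥ 8.1.
N ≥ 10^(8.1/10) = 6.457, so N = 7.

7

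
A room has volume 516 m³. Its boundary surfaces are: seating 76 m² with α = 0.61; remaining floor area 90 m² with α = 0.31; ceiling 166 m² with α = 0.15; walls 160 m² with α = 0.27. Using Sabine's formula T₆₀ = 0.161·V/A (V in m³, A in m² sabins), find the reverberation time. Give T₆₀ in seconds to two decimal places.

0.58 s

Total absorption A = 76·0.61 + 90·0.31 + 166·0.15 + 160·0.27 = 142.36 m² sabins.
T₆₀ = 0.161 × 516 / 142.36 = 0.584 s.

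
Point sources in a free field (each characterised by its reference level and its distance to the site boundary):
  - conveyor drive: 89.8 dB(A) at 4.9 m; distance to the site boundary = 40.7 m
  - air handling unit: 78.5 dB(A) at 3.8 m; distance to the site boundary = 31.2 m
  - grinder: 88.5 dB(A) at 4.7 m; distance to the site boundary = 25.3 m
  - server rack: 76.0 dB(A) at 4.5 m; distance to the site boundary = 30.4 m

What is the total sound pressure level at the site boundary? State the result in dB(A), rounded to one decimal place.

76.0 dB(A)

First find each source's level at the receiver (point-source: −20·log₁₀(r/r_ref)), then combine on an intensity basis.
conveyor drive: 89.8 − 20·log₁₀(40.7/4.9) = 89.8 − 18.39 = 71.41 dB(A).
air handling unit: 78.5 − 20·log₁₀(31.2/3.8) = 78.5 − 18.29 = 60.21 dB(A).
grinder: 88.5 − 20·log₁₀(25.3/4.7) = 88.5 − 14.62 = 73.88 dB(A).
server rack: 76.0 − 20·log₁₀(30.4/4.5) = 76.0 − 16.59 = 59.41 dB(A).
Σ 10^(L/10) = 4.020e+07 → L_total = 10·log₁₀(4.020e+07) = 76.04 dB(A).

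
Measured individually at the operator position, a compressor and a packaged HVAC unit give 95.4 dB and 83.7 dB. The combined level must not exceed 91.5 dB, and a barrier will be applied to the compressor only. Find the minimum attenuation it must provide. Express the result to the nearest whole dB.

5 dB

Fixed contribution from the other source: Σ 10^(L/10) = 10^(83.7/10) = 2.344e+08 (83.70 dB).
To meet 91.5 dB overall, the treated compressor may contribute at most 10^(91.5/10) − 2.344e+08 = 1.178e+09, i.e. 90.71 dB.
Required insertion loss = 95.4 − 90.71 = 4.69 dB.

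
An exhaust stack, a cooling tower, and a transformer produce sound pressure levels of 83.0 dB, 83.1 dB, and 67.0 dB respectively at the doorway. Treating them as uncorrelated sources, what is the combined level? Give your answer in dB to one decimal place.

For uncorrelated sources the intensities add, so convert each level to linear form, sum, and take 10·log₁₀ of the total.
Σ 10^(L/10) = 10^(83.0/10) + 10^(83.1/10) + 10^(67.0/10) = 4.087e+08.
L_total = 10·log₁₀(4.087e+08) = 86.11 dB.

86.1 dB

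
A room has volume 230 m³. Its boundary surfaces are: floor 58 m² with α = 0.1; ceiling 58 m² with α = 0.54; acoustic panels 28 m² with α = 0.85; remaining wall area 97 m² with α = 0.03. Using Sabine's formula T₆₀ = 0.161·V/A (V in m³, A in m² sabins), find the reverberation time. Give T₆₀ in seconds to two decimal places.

A = Σ Sᵢαᵢ = 58·0.1 + 58·0.54 + 28·0.85 + 97·0.03 = 63.83 m².
T₆₀ = 0.161·V/A = 0.161·230/63.83 = 0.580 s.

0.58 s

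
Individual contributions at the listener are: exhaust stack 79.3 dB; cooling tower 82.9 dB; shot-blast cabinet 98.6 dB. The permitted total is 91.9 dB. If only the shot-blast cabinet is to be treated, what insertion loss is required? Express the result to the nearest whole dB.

The untreated sources together contribute 10^(79.3/10) + 10^(82.9/10) = 2.801e+08, i.e. 84.47 dB.
To meet 91.9 dB overall, the treated shot-blast cabinet may contribute at most 10^(91.9/10) − 2.801e+08 = 1.269e+09, i.e. 91.03 dB.
Required insertion loss = 98.6 − 91.03 = 7.57 dB.

8 dB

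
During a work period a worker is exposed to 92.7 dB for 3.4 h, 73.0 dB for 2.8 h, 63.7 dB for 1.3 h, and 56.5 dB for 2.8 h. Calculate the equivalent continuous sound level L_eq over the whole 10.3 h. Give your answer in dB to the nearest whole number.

L_eq = 10·log₁₀[(1/T)·Σ tᵢ·10^(Lᵢ/10)] with T = 10.3 h.
Σ tᵢ·10^(Lᵢ/10) = 3.4·10^(92.7/10) + 2.8·10^(73.0/10) + 1.3·10^(63.7/10) + 2.8·10^(56.5/10) = 6.391e+09.
L_eq = 10·log₁₀(6.391e+09/10.3) = 87.93 dB.

88 dB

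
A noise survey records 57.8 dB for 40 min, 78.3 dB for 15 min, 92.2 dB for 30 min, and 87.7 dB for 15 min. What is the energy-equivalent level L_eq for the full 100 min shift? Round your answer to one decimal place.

87.8 dB

Weight each interval's intensity by its duration and average over T = 100 min:
Σ tᵢ·10^(Lᵢ/10) = 40·10^(57.8/10) + 15·10^(78.3/10) + 30·10^(92.2/10) + 15·10^(87.7/10) = 5.966e+10.
L_eq = 10·log₁₀(5.966e+10/100) = 87.76 dB.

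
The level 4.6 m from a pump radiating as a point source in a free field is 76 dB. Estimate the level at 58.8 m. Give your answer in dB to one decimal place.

53.9 dB

Point-source attenuation: ΔL = 20·log₁₀(r₂/r₁) = 20·log₁₀(58.8/4.6) = 22.132 dB.
L₂ = 76 − 20·log₁₀(58.8/4.6) = 76 − 22.132 = 53.87 dB.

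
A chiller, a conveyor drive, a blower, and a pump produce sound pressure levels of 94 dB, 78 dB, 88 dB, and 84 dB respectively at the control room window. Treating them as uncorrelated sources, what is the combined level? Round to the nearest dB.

For uncorrelated sources the intensities add, so convert each level to linear form, sum, and take 10·log₁₀ of the total.
Σ 10^(L/10) = 10^(94/10) + 10^(78/10) + 10^(88/10) + 10^(84/10) = 3.457e+09.
L_total = 10·log₁₀(3.457e+09) = 95.39 dB.

95 dB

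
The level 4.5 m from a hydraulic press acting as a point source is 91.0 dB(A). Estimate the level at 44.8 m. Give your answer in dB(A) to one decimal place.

Spherical spreading from a point source gives a 20·log₁₀(r₂/r₁) drop.
L₂ = 91.0 − 20·log₁₀(44.8/4.5) = 91.0 − 19.961 = 71.04 dB(A).

71.0 dB(A)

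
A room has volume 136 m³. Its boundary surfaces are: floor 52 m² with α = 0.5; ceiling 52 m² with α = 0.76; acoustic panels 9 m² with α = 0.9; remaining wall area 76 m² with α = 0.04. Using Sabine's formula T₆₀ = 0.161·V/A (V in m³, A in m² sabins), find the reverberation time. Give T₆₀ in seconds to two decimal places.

0.29 s

Total absorption A = 52·0.5 + 52·0.76 + 9·0.9 + 76·0.04 = 76.66 m² sabins.
T₆₀ = 0.161·V/A = 0.161·136/76.66 = 0.286 s.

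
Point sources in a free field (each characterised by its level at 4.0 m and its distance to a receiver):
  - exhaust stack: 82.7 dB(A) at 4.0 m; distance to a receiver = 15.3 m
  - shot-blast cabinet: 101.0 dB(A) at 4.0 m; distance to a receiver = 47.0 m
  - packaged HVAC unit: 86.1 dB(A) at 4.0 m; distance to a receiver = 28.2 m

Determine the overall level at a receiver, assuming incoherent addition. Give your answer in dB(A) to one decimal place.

Propagate each source to the receiver with L = L_ref − 20·log₁₀(r/r_ref), then add intensities.
exhaust stack: 82.7 − 20·log₁₀(15.3/4.0) = 82.7 − 11.65 = 71.05 dB(A).
shot-blast cabinet: 101.0 − 20·log₁₀(47.0/4.0) = 101.0 − 21.40 = 79.60 dB(A).
packaged HVAC unit: 86.1 − 20·log₁₀(28.2/4.0) = 86.1 − 16.96 = 69.14 dB(A).
Σ 10^(L/10) = 1.121e+08 → L_total = 10·log₁₀(1.121e+08) = 80.50 dB(A).

80.5 dB(A)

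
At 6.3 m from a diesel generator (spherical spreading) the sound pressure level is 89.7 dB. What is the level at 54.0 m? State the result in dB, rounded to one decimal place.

71.0 dB

For a point source, L₂ = L₁ − 20·log₁₀(r₂/r₁).
L₂ = 89.7 − 20·log₁₀(54.0/6.3) = 89.7 − 18.661 = 71.04 dB.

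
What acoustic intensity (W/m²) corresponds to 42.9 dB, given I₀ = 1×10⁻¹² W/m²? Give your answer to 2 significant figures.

I = I₀·10^(L/10) = 10⁻¹² × 10^(42.9/10) = 10^(-7.710).

1.9e-08 W/m²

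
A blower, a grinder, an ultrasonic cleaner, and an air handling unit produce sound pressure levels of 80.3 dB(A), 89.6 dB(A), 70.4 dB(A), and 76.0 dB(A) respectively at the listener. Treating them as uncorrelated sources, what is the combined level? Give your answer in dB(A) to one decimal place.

90.3 dB(A)

For uncorrelated sources the intensities add, so convert each level to linear form, sum, and take 10·log₁₀ of the total.
Σ 10^(L/10) = 10^(80.3/10) + 10^(89.6/10) + 10^(70.4/10) + 10^(76.0/10) = 1.070e+09.
L_total = 10·log₁₀(1.070e+09) = 90.29 dB(A).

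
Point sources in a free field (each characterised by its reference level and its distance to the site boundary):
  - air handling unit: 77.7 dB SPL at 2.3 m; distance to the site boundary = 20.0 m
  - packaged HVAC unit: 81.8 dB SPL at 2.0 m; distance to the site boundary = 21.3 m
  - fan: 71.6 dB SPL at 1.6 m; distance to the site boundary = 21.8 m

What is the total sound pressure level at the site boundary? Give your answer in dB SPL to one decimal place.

63.4 dB SPL

Propagate each source to the receiver with L = L_ref − 20·log₁₀(r/r_ref), then add intensities.
air handling unit: 77.7 − 20·log₁₀(20.0/2.3) = 77.7 − 18.79 = 58.91 dB SPL.
packaged HVAC unit: 81.8 − 20·log₁₀(21.3/2.0) = 81.8 − 20.55 = 61.25 dB SPL.
fan: 71.6 − 20·log₁₀(21.8/1.6) = 71.6 − 22.69 = 48.91 dB SPL.
Σ 10^(L/10) = 2.191e+06 → L_total = 10·log₁₀(2.191e+06) = 63.41 dB SPL.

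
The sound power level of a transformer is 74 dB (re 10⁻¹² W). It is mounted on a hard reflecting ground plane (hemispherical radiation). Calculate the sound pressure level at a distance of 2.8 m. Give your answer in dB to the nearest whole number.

57 dB

L_p = L_w − 10·log₁₀(2π·r²) with r = 2.8 m.
2π·r² = 49.26 m², 10·log₁₀ of that is 16.925 dB.
L_p = 74 − 16.925 = 57.08 dB.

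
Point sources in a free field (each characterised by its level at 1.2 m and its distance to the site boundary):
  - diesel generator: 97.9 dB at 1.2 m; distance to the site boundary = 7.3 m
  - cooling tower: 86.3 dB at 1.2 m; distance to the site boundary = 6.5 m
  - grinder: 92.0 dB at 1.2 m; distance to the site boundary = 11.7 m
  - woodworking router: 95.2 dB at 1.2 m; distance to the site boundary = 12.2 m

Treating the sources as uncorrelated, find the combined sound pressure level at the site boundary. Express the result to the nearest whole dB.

First find each source's level at the receiver (point-source: −20·log₁₀(r/r_ref)), then combine on an intensity basis.
diesel generator: 97.9 − 20·log₁₀(7.3/1.2) = 97.9 − 15.68 = 82.22 dB.
cooling tower: 86.3 − 20·log₁₀(6.5/1.2) = 86.3 − 14.67 = 71.63 dB.
grinder: 92.0 − 20·log₁₀(11.7/1.2) = 92.0 − 19.78 = 72.22 dB.
woodworking router: 95.2 − 20·log₁₀(12.2/1.2) = 95.2 − 20.14 = 75.06 dB.
Σ 10^(L/10) = 2.299e+08 → L_total = 10·log₁₀(2.299e+08) = 83.61 dB.

84 dB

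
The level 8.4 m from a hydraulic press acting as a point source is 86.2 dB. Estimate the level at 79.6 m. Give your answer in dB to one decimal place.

66.7 dB

Point-source attenuation: ΔL = 20·log₁₀(r₂/r₁) = 20·log₁₀(79.6/8.4) = 19.533 dB.
L₂ = 86.2 − 20·log₁₀(79.6/8.4) = 86.2 − 19.533 = 66.67 dB.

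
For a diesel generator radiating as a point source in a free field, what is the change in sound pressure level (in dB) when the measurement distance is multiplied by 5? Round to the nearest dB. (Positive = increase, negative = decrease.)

-14 dB

Point-source spreading: ΔL = −20·log₁₀(r₂/r₁).
ΔL = −20·log₁₀(5) = -13.98 dB.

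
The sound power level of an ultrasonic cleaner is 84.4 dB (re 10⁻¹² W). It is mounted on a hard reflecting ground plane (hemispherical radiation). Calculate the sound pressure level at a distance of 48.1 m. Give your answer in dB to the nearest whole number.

Free-field hemispherical radiation: L_p = L_w − 10·log₁₀(2π·r²), r = 48.1 m.
2π·r² = 1.454e+04 m², 10·log₁₀ of that is 41.625 dB.
L_p = 84.4 − 41.625 = 42.78 dB.

43 dB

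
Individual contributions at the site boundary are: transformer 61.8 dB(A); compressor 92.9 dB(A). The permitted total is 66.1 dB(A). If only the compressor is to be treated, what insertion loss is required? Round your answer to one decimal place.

28.8 dB

Fixed contribution from the other source: Σ 10^(L/10) = 10^(61.8/10) = 1.514e+06 (61.80 dB(A)).
The limit corresponds to 10^(66.1/10) = 4.074e+06; subtracting the fixed part leaves 2.560e+06 for the compressor, i.e. 64.08 dB(A).
So the compressor must be reduced from 92.9 to 64.08 dB(A): IL = 28.82 dB.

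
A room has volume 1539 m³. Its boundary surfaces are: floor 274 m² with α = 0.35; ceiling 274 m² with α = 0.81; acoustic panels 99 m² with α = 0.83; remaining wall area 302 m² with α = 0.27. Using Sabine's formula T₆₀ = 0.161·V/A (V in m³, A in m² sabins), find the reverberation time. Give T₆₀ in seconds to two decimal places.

0.51 s

Total absorption A = 274·0.35 + 274·0.81 + 99·0.83 + 302·0.27 = 481.55 m² sabins.
T₆₀ = 0.161·V/A = 0.161·1539/481.55 = 0.515 s.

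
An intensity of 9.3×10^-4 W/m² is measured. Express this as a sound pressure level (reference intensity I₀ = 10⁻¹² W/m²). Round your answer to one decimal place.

Dividing by I₀ shifts the exponent by 12: I/I₀ = 9.3×10^8.
L = 10·(0.9685 + 8) = 89.68 dB.

89.7 dB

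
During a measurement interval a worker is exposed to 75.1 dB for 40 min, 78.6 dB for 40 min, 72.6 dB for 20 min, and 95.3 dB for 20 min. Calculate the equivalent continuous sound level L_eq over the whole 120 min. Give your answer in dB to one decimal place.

87.8 dB

The energy average is taken in the linear domain: L_eq = 10·log₁₀[(Σ tᵢ·10^(Lᵢ/10))/T], T = 120 min.
Σ tᵢ·10^(Lᵢ/10) = 40·10^(75.1/10) + 40·10^(78.6/10) + 20·10^(72.6/10) + 20·10^(95.3/10) = 7.232e+10.
L_eq = 10·log₁₀(7.232e+10/120) = 87.80 dB.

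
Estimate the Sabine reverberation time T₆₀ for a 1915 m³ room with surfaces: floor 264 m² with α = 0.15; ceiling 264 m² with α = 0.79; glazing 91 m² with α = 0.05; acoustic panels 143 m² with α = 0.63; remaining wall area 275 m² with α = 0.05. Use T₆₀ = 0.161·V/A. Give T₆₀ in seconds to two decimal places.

0.86 s

A = Σ Sᵢαᵢ = 264·0.15 + 264·0.79 + 91·0.05 + 143·0.63 + 275·0.05 = 356.55 m².
T₆₀ = 0.161·V/A = 0.161·1915/356.55 = 0.865 s.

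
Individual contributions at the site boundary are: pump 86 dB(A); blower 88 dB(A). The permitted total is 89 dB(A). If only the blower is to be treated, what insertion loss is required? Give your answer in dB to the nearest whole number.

2 dB

Everything except the blower sums to 10^(86/10) = 3.981e+08 in linear terms, 86.00 dB(A).
The limit corresponds to 10^(89/10) = 7.943e+08; subtracting the fixed part leaves 3.962e+08 for the blower, i.e. 85.98 dB(A).
So the blower must be reduced from 88 to 85.98 dB(A): IL = 2.02 dB.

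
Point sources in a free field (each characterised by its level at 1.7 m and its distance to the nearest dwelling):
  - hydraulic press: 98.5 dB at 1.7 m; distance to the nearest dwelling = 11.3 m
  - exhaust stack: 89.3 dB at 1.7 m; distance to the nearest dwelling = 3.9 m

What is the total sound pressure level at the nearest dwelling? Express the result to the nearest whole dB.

85 dB

Propagate each source to the receiver with L = L_ref − 20·log₁₀(r/r_ref), then add intensities.
hydraulic press: 98.5 − 20·log₁₀(11.3/1.7) = 98.5 − 16.45 = 82.05 dB.
exhaust stack: 89.3 − 20·log₁₀(3.9/1.7) = 89.3 − 7.21 = 82.09 dB.
Σ 10^(L/10) = 3.220e+08 → L_total = 10·log₁₀(3.220e+08) = 85.08 dB.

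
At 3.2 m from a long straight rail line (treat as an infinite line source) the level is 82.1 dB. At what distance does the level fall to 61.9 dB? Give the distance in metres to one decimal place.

For a line source L₁ − L₂ = 10·log₁₀(r₂/r₁), so r₂ = r₁·10^((L₁−L₂)/10).
r₂ = 3.2·10^((82.1−61.9)/10) = 3.2·10^(20.2/10) = 335.08 m.

335.1 m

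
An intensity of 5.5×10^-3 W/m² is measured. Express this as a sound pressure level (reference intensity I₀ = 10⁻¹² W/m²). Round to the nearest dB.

97 dB

I/I₀ = 5.5×10^-3/10⁻¹² = 5.5×10^9, and L = 10·log₁₀(I/I₀).
L = 10·(0.7404 + 9) = 97.40 dB.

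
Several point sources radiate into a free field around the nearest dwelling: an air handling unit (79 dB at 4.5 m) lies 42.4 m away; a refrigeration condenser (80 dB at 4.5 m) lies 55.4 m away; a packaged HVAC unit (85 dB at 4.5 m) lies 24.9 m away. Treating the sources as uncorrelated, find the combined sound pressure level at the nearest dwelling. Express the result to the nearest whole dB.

Propagate each source to the receiver with L = L_ref − 20·log₁₀(r/r_ref), then add intensities.
air handling unit: 79 − 20·log₁₀(42.4/4.5) = 79 − 19.48 = 59.52 dB.
refrigeration condenser: 80 − 20·log₁₀(55.4/4.5) = 80 − 21.81 = 58.19 dB.
packaged HVAC unit: 85 − 20·log₁₀(24.9/4.5) = 85 − 14.86 = 70.14 dB.
Σ 10^(L/10) = 1.188e+07 → L_total = 10·log₁₀(1.188e+07) = 70.75 dB.

71 dB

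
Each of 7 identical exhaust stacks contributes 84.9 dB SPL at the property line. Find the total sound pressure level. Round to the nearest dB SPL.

93 dB SPL

L_total = L₁ + 10·log₁₀ N for N identical incoherent sources.
L_total = 84.9 + 10·log₁₀(7) = 84.9 + 8.451 = 93.35 dB SPL.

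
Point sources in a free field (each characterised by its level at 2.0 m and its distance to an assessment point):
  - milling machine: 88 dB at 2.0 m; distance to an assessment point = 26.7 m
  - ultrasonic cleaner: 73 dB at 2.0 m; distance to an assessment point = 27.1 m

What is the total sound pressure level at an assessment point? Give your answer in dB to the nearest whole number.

First find each source's level at the receiver (point-source: −20·log₁₀(r/r_ref)), then combine on an intensity basis.
milling machine: 88 − 20·log₁₀(26.7/2.0) = 88 − 22.51 = 65.49 dB.
ultrasonic cleaner: 73 − 20·log₁₀(27.1/2.0) = 73 − 22.64 = 50.36 dB.
Σ 10^(L/10) = 3.649e+06 → L_total = 10·log₁₀(3.649e+06) = 65.62 dB.

66 dB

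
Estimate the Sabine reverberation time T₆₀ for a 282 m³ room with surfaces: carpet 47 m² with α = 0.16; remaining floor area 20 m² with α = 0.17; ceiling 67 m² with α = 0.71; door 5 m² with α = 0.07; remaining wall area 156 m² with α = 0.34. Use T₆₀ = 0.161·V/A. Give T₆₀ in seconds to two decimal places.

Total absorption A = 47·0.16 + 20·0.17 + 67·0.71 + 5·0.07 + 156·0.34 = 111.88 m² sabins.
T₆₀ = 0.161·V/A = 0.161·282/111.88 = 0.406 s.

0.41 s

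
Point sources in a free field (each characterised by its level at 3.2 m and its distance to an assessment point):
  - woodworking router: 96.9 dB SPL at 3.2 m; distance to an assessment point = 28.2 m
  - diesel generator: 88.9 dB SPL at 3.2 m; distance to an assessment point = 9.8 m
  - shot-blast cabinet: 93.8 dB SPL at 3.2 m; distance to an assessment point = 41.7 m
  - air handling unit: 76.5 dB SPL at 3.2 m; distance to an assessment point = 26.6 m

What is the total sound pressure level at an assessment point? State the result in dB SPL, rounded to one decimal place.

82.1 dB SPL

Apply inverse-square spreading to bring every level to the receiver, then sum 10^(L/10).
woodworking router: 96.9 − 20·log₁₀(28.2/3.2) = 96.9 − 18.90 = 78.00 dB SPL.
diesel generator: 88.9 − 20·log₁₀(9.8/3.2) = 88.9 − 9.72 = 79.18 dB SPL.
shot-blast cabinet: 93.8 − 20·log₁₀(41.7/3.2) = 93.8 − 22.30 = 71.50 dB SPL.
air handling unit: 76.5 − 20·log₁₀(26.6/3.2) = 76.5 − 18.39 = 58.11 dB SPL.
Σ 10^(L/10) = 1.606e+08 → L_total = 10·log₁₀(1.606e+08) = 82.06 dB SPL.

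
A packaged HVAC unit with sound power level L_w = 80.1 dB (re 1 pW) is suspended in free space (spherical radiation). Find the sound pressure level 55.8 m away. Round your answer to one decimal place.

Free-field spherical radiation: L_p = L_w − 10·log₁₀(4π·r²), r = 55.8 m.
4π·r² = 3.913e+04 m², 10·log₁₀ of that is 45.925 dB.
L_p = 80.1 − 45.925 = 34.18 dB.

34.2 dB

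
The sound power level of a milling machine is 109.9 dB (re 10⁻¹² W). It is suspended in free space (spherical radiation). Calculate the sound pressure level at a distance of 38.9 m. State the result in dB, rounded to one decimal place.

67.1 dB

Free-field spherical radiation: L_p = L_w − 10·log₁₀(4π·r²), r = 38.9 m.
4π·r² = 1.902e+04 m², 10·log₁₀ of that is 42.791 dB.
L_p = 109.9 − 42.791 = 67.11 dB.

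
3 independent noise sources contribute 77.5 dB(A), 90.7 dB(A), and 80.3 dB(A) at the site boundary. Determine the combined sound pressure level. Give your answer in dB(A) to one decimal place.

For uncorrelated sources the intensities add, so convert each level to linear form, sum, and take 10·log₁₀ of the total.
Σ 10^(L/10) = 10^(77.5/10) + 10^(90.7/10) + 10^(80.3/10) = 1.338e+09.
L_total = 10·log₁₀(1.338e+09) = 91.27 dB(A).

91.3 dB(A)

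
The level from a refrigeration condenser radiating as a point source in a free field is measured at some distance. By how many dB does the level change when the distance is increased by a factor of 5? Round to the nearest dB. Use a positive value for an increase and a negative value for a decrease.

With spherical spreading the level changes by −20·log₁₀(r₂/r₁).
ΔL = −20·log₁₀(5) = -13.98 dB.

-14 dB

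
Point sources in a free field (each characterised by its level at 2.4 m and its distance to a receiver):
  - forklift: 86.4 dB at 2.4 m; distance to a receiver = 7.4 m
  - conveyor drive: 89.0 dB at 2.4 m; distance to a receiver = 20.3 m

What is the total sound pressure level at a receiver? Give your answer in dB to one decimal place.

77.6 dB

Propagate each source to the receiver with L = L_ref − 20·log₁₀(r/r_ref), then add intensities.
forklift: 86.4 − 20·log₁₀(7.4/2.4) = 86.4 − 9.78 = 76.62 dB.
conveyor drive: 89.0 − 20·log₁₀(20.3/2.4) = 89.0 − 18.55 = 70.45 dB.
Σ 10^(L/10) = 5.702e+07 → L_total = 10·log₁₀(5.702e+07) = 77.56 dB.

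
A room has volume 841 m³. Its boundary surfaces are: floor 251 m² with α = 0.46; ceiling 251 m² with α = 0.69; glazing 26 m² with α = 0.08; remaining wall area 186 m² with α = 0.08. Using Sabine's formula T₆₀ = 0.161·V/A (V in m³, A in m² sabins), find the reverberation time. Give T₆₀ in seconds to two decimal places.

Total absorption A = 251·0.46 + 251·0.69 + 26·0.08 + 186·0.08 = 305.61 m² sabins.
T₆₀ = 0.161·V/A = 0.161·841/305.61 = 0.443 s.

0.44 s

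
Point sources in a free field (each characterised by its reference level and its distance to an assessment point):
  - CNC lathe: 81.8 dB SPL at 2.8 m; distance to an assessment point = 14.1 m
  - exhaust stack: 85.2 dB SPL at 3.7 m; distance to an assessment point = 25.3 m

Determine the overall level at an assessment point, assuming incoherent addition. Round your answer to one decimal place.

71.2 dB SPL

Propagate each source to the receiver with L = L_ref − 20·log₁₀(r/r_ref), then add intensities.
CNC lathe: 81.8 − 20·log₁₀(14.1/2.8) = 81.8 − 14.04 = 67.76 dB SPL.
exhaust stack: 85.2 − 20·log₁₀(25.3/3.7) = 85.2 − 16.70 = 68.50 dB SPL.
Σ 10^(L/10) = 1.305e+07 → L_total = 10·log₁₀(1.305e+07) = 71.16 dB SPL.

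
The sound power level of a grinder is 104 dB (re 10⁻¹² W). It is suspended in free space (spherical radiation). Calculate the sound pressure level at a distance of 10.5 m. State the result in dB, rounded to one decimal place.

L_p = L_w − 10·log₁₀(4π·r²) with r = 10.5 m.
4π·r² = 1385 m², 10·log₁₀ of that is 31.416 dB.
L_p = 104 − 31.416 = 72.58 dB.

72.6 dB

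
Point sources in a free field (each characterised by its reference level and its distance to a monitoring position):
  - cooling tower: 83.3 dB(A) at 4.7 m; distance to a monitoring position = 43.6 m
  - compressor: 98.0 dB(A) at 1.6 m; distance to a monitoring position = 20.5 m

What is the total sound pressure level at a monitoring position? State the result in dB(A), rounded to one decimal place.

76.1 dB(A)

First find each source's level at the receiver (point-source: −20·log₁₀(r/r_ref)), then combine on an intensity basis.
cooling tower: 83.3 − 20·log₁₀(43.6/4.7) = 83.3 − 19.35 = 63.95 dB(A).
compressor: 98.0 − 20·log₁₀(20.5/1.6) = 98.0 − 22.15 = 75.85 dB(A).
Σ 10^(L/10) = 4.092e+07 → L_total = 10·log₁₀(4.092e+07) = 76.12 dB(A).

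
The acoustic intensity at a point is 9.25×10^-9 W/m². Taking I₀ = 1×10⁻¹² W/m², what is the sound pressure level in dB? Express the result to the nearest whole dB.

Dividing by I₀ shifts the exponent by 12: I/I₀ = 9.25×10^3.
L = 10·(0.9661 + 3) = 39.66 dB.

40 dB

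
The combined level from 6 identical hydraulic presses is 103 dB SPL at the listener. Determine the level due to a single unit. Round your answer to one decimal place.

6 equal contributions raise the level by 10·log₁₀ 6 = 7.782 dB, so each unit alone gives 103 − 7.782.

95.2 dB SPL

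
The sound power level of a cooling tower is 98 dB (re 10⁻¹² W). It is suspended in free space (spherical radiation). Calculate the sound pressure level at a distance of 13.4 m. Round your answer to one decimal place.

64.5 dB

L_p = L_w − 10·log₁₀(4π·r²) with r = 13.4 m.
4π·r² = 2256 m², 10·log₁₀ of that is 33.534 dB.
L_p = 98 − 33.534 = 64.47 dB.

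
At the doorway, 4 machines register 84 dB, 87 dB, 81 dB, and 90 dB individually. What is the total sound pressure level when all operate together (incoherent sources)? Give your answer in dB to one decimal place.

92.7 dB

For uncorrelated sources the intensities add, so convert each level to linear form, sum, and take 10·log₁₀ of the total.
Σ 10^(L/10) = 10^(84/10) + 10^(87/10) + 10^(81/10) + 10^(90/10) = 1.878e+09.
L_total = 10·log₁₀(1.878e+09) = 92.74 dB.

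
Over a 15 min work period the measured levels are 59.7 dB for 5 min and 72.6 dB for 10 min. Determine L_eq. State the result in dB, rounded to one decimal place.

70.9 dB

L_eq = 10·log₁₀[(1/T)·Σ tᵢ·10^(Lᵢ/10)] with T = 15 min.
Σ tᵢ·10^(Lᵢ/10) = 5·10^(59.7/10) + 10·10^(72.6/10) = 1.866e+08.
L_eq = 10·log₁₀(1.866e+08/15) = 70.95 dB.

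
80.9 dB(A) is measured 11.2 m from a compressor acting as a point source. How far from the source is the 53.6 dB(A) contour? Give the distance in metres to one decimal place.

259.5 m

For a point source L₁ − L₂ = 20·log₁₀(r₂/r₁), so r₂ = r₁·10^((L₁−L₂)/20).
r₂ = 11.2·10^((80.9−53.6)/20) = 11.2·10^(27.3/20) = 259.55 m.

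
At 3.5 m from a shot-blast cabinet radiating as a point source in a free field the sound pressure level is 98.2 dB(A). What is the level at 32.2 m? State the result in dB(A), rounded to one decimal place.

For a point source, L₂ = L₁ − 20·log₁₀(r₂/r₁).
L₂ = 98.2 − 20·log₁₀(32.2/3.5) = 98.2 − 19.276 = 78.92 dB(A).

78.9 dB(A)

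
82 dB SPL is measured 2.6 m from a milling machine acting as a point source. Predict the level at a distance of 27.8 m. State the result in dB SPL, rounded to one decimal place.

Point-source attenuation: ΔL = 20·log₁₀(r₂/r₁) = 20·log₁₀(27.8/2.6) = 20.581 dB.
L₂ = 82 − 20·log₁₀(27.8/2.6) = 82 − 20.581 = 61.42 dB SPL.

61.4 dB SPL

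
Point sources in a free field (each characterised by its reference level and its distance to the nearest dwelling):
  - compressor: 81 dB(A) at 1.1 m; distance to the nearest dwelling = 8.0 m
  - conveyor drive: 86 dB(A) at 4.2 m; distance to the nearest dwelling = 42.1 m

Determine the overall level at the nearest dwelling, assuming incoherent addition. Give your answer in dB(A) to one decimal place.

68.0 dB(A)

First find each source's level at the receiver (point-source: −20·log₁₀(r/r_ref)), then combine on an intensity basis.
compressor: 81 − 20·log₁₀(8.0/1.1) = 81 − 17.23 = 63.77 dB(A).
conveyor drive: 86 − 20·log₁₀(42.1/4.2) = 86 − 20.02 = 65.98 dB(A).
Σ 10^(L/10) = 6.342e+06 → L_total = 10·log₁₀(6.342e+06) = 68.02 dB(A).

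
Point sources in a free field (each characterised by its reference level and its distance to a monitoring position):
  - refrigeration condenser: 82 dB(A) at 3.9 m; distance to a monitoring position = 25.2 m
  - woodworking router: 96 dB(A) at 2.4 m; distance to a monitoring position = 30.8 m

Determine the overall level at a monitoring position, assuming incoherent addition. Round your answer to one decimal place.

First find each source's level at the receiver (point-source: −20·log₁₀(r/r_ref)), then combine on an intensity basis.
refrigeration condenser: 82 − 20·log₁₀(25.2/3.9) = 82 − 16.21 = 65.79 dB(A).
woodworking router: 96 − 20·log₁₀(30.8/2.4) = 96 − 22.17 = 73.83 dB(A).
Σ 10^(L/10) = 2.797e+07 → L_total = 10·log₁₀(2.797e+07) = 74.47 dB(A).

74.5 dB(A)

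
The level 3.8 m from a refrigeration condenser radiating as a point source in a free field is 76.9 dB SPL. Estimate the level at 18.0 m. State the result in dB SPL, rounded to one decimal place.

63.4 dB SPL

Point-source attenuation: ΔL = 20·log₁₀(r₂/r₁) = 20·log₁₀(18.0/3.8) = 13.510 dB.
L₂ = 76.9 − 20·log₁₀(18.0/3.8) = 76.9 − 13.510 = 63.39 dB SPL.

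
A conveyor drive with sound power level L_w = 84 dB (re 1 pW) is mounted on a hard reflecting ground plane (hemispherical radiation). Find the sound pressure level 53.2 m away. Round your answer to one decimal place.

41.5 dB

Free-field hemispherical radiation: L_p = L_w − 10·log₁₀(2π·r²), r = 53.2 m.
2π·r² = 1.778e+04 m², 10·log₁₀ of that is 42.500 dB.
L_p = 84 − 42.500 = 41.50 dB.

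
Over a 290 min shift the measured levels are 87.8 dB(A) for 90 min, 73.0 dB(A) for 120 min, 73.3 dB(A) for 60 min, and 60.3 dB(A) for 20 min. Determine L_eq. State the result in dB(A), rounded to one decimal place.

The energy average is taken in the linear domain: L_eq = 10·log₁₀[(Σ tᵢ·10^(Lᵢ/10))/T], T = 290 min.
Σ tᵢ·10^(Lᵢ/10) = 90·10^(87.8/10) + 120·10^(73.0/10) + 60·10^(73.3/10) + 20·10^(60.3/10) = 5.793e+10.
L_eq = 10·log₁₀(5.793e+10/290) = 83.00 dB(A).

83.0 dB(A)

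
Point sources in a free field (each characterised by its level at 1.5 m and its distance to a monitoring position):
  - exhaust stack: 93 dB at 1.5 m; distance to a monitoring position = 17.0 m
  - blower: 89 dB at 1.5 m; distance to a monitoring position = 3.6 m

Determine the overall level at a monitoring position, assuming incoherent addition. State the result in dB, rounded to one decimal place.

Propagate each source to the receiver with L = L_ref − 20·log₁₀(r/r_ref), then add intensities.
exhaust stack: 93 − 20·log₁₀(17.0/1.5) = 93 − 21.09 = 71.91 dB.
blower: 89 − 20·log₁₀(3.6/1.5) = 89 − 7.60 = 81.40 dB.
Σ 10^(L/10) = 1.534e+08 → L_total = 10·log₁₀(1.534e+08) = 81.86 dB.

81.9 dB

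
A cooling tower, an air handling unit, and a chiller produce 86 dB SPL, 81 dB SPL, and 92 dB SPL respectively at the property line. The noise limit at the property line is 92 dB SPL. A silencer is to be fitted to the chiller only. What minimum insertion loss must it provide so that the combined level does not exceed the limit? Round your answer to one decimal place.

Fixed contribution from the other sources: Σ 10^(L/10) = 10^(86/10) + 10^(81/10) = 5.240e+08 (87.19 dB SPL).
The limit corresponds to 10^(92/10) = 1.585e+09; subtracting the fixed part leaves 1.061e+09 for the chiller, i.e. 90.26 dB SPL.
Required insertion loss = 92 − 90.26 = 1.74 dB.

1.7 dB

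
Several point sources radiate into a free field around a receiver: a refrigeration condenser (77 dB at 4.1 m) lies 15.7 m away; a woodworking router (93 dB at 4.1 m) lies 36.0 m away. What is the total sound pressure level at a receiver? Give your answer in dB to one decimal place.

First find each source's level at the receiver (point-source: −20·log₁₀(r/r_ref)), then combine on an intensity basis.
refrigeration condenser: 77 − 20·log₁₀(15.7/4.1) = 77 − 11.66 = 65.34 dB.
woodworking router: 93 − 20·log₁₀(36.0/4.1) = 93 − 18.87 = 74.13 dB.
Σ 10^(L/10) = 2.930e+07 → L_total = 10·log₁₀(2.930e+07) = 74.67 dB.

74.7 dB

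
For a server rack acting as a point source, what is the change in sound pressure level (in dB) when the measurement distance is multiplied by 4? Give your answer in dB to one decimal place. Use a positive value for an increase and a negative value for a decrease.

With spherical spreading the level changes by −20·log₁₀(r₂/r₁).
ΔL = −20·log₁₀(4) = -12.04 dB.

-12.0 dB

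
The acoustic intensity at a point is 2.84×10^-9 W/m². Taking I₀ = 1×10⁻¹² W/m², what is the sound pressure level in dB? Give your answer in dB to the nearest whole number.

I/I₀ = 2.84×10^-9/10⁻¹² = 2.84×10^3, and L = 10·log₁₀(I/I₀).
L = 10·(0.4533 + 3) = 34.53 dB.

35 dB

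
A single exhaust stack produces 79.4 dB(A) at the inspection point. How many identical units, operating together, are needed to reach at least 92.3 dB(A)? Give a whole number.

The shortfall is 92.3 − 79.4 = 12.9 dB, and N units add 10·log₁₀ N, so need 10·log₁₀ N ≥ 12.9.
N ≥ 10^(12.9/10) = 19.498, so N = 20.

20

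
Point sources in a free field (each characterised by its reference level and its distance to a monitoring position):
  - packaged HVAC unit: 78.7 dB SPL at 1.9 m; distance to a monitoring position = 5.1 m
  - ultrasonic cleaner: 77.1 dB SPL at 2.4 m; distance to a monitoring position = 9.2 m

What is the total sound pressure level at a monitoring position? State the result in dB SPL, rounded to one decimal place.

Apply inverse-square spreading to bring every level to the receiver, then sum 10^(L/10).
packaged HVAC unit: 78.7 − 20·log₁₀(5.1/1.9) = 78.7 − 8.58 = 70.12 dB SPL.
ultrasonic cleaner: 77.1 − 20·log₁₀(9.2/2.4) = 77.1 − 11.67 = 65.43 dB SPL.
Σ 10^(L/10) = 1.378e+07 → L_total = 10·log₁₀(1.378e+07) = 71.39 dB SPL.

71.4 dB SPL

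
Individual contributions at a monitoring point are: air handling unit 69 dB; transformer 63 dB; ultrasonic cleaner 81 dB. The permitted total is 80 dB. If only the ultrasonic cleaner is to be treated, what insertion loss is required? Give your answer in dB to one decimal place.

The untreated sources together contribute 10^(69/10) + 10^(63/10) = 9.939e+06, i.e. 69.97 dB.
To meet 80 dB overall, the treated ultrasonic cleaner may contribute at most 10^(80/10) − 9.939e+06 = 9.006e+07, i.e. 79.55 dB.
Required insertion loss = 81 − 79.55 = 1.45 dB.

1.5 dB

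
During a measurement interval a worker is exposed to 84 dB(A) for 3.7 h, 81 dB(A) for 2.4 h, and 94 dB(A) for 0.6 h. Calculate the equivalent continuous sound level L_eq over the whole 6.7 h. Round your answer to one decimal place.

The energy average is taken in the linear domain: L_eq = 10·log₁₀[(Σ tᵢ·10^(Lᵢ/10))/T], T = 6.7 h.
Σ tᵢ·10^(Lᵢ/10) = 3.7·10^(84/10) + 2.4·10^(81/10) + 0.6·10^(94/10) = 2.739e+09.
L_eq = 10·log₁₀(2.739e+09/6.7) = 86.11 dB(A).

86.1 dB(A)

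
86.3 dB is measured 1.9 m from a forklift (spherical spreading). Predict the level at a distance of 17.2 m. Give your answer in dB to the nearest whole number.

67 dB

Spherical spreading from a point source gives a 20·log₁₀(r₂/r₁) drop.
L₂ = 86.3 − 20·log₁₀(17.2/1.9) = 86.3 − 19.135 = 67.16 dB.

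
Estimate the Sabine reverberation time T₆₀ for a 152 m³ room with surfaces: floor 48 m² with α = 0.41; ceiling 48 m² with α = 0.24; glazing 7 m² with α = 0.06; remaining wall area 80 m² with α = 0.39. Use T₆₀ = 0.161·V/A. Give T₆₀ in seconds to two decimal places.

Summing Sᵢαᵢ: 48·0.41 + 48·0.24 + 7·0.06 + 80·0.39 = 62.82 m².
T₆₀ = 0.161·V/A = 0.161·152/62.82 = 0.390 s.

0.39 s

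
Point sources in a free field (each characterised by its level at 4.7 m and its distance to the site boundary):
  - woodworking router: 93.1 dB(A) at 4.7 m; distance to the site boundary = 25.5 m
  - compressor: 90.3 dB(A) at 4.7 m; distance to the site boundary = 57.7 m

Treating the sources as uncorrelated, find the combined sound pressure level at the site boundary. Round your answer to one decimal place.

78.8 dB(A)

Propagate each source to the receiver with L = L_ref − 20·log₁₀(r/r_ref), then add intensities.
woodworking router: 93.1 − 20·log₁₀(25.5/4.7) = 93.1 − 14.69 = 78.41 dB(A).
compressor: 90.3 − 20·log₁₀(57.7/4.7) = 90.3 − 21.78 = 68.52 dB(A).
Σ 10^(L/10) = 7.647e+07 → L_total = 10·log₁₀(7.647e+07) = 78.83 dB(A).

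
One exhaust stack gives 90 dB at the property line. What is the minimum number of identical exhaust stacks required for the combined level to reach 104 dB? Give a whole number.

26

The shortfall is 104 − 90 = 14.0 dB, and N units add 10·log₁₀ N, so need 10·log₁₀ N ≥ 14.0.
N ≥ 10^(14.0/10) = 25.119, so N = 26.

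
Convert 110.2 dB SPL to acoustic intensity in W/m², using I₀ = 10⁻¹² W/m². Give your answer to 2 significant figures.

I = I₀·10^(L/10) = 10⁻¹² × 10^(110.2/10) = 10^(-0.980).

0.10 W/m²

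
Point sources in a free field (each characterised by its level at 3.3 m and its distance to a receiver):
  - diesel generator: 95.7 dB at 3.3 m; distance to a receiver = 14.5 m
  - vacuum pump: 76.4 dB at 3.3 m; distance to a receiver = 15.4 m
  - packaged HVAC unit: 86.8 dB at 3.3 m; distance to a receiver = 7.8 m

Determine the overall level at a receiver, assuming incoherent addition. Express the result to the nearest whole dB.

84 dB

Propagate each source to the receiver with L = L_ref − 20·log₁₀(r/r_ref), then add intensities.
diesel generator: 95.7 − 20·log₁₀(14.5/3.3) = 95.7 − 12.86 = 82.84 dB.
vacuum pump: 76.4 − 20·log₁₀(15.4/3.3) = 76.4 − 13.38 = 63.02 dB.
packaged HVAC unit: 86.8 − 20·log₁₀(7.8/3.3) = 86.8 − 7.47 = 79.33 dB.
Σ 10^(L/10) = 2.801e+08 → L_total = 10·log₁₀(2.801e+08) = 84.47 dB.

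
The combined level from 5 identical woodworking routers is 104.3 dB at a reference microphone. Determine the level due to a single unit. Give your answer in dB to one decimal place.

For N identical incoherent sources L_total = L₁ + 10·log₁₀ N, so L₁ = 104.3 − 10·log₁₀(5) = 104.3 − 6.990.

97.3 dB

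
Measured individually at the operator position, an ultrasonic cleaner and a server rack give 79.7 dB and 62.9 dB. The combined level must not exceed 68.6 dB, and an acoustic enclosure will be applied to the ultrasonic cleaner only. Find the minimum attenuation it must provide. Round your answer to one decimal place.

The untreated sources together contribute 10^(62.9/10) = 1.950e+06, i.e. 62.90 dB.
The limit corresponds to 10^(68.6/10) = 7.244e+06; subtracting the fixed part leaves 5.295e+06 for the ultrasonic cleaner, i.e. 67.24 dB.
Required insertion loss = 79.7 − 67.24 = 12.46 dB.

12.5 dB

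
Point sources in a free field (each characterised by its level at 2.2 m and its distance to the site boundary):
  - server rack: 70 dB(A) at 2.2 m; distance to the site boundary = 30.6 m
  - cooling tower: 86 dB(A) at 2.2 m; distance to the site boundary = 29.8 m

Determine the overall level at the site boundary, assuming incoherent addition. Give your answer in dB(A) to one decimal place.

63.5 dB(A)

Apply inverse-square spreading to bring every level to the receiver, then sum 10^(L/10).
server rack: 70 − 20·log₁₀(30.6/2.2) = 70 − 22.87 = 47.13 dB(A).
cooling tower: 86 − 20·log₁₀(29.8/2.2) = 86 − 22.64 = 63.36 dB(A).
Σ 10^(L/10) = 2.221e+06 → L_total = 10·log₁₀(2.221e+06) = 63.47 dB(A).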